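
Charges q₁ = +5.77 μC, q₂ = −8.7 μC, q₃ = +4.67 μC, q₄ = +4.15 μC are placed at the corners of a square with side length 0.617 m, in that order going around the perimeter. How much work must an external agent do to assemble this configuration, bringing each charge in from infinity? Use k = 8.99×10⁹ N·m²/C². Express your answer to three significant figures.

The work to assemble the configuration equals its total potential energy, U = Σ kqᵢqⱼ/rᵢⱼ over all pairs.
The four side pairs have separation 0.617 m and the two diagonal pairs 0.873 m.
Summing all 6 pair terms gives U = -0.786 J.

-0.786 J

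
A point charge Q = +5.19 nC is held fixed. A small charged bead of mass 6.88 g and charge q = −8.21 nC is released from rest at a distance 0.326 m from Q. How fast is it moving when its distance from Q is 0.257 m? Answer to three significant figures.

Only the electrostatic force acts, so mechanical energy is conserved: ½mv² = U₁ − U₂ = kQq(1/r₁ − 1/r₂).
U₁ − U₂ = (8.99×10⁹ N·m²/C²)(5.19×10⁻⁹ C)(-8.21×10⁻⁹ C)(1/0.326 − 1/0.257) = 3.15×10⁻⁷ J.
v = √(2·3.15×10⁻⁷/6.88×10⁻³) = 9.58×10⁻³ m/s.

9.58×10⁻³ m/s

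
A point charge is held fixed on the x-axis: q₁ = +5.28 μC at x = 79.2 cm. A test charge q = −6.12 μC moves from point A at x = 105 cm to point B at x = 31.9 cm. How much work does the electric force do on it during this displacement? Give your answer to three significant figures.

-0.512 J

The work done by the electric force is W_field = −ΔU = −q(V_B − V_A) = q(V_A − V_B).
At A: distance to the source charge is 0.258 m; V_A = kq₁/r = 1.84×10⁵ V.
At B: distance to the source charge is 0.473 m; V_B = kq₁/r = 1.00×10⁵ V.
ΔV = V_B − V_A = -8.36×10⁴ V.
W_field = −qΔV = −(-6.12×10⁻⁶ C)(-8.36×10⁴ V) = -0.512 J.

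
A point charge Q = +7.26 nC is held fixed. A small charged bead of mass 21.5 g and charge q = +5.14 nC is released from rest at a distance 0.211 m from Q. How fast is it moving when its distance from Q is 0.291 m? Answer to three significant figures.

6.38×10⁻³ m/s

Only the electrostatic force acts, so mechanical energy is conserved: ½mv² = U₁ − U₂ = kQq(1/r₁ − 1/r₂).
U₁ − U₂ = (8.99×10⁹ N·m²/C²)(7.26×10⁻⁹ C)(5.14×10⁻⁹ C)(1/0.211 − 1/0.291) = 4.37×10⁻⁷ J.
v = √(2·4.37×10⁻⁷/0.0215) = 6.38×10⁻³ m/s.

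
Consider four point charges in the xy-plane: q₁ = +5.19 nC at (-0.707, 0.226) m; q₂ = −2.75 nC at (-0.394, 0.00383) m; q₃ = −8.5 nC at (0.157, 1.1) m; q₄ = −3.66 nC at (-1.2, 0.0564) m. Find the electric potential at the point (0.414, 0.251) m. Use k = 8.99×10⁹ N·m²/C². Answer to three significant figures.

Electric potential is a scalar, so the contributions from each charge add algebraically: V = Σ kqᵢ/rᵢ.
Distances from the field point to each charge: r₁ = 1.12 m, r₂ = 0.845 m, r₃ = 0.887 m, r₄ = 1.63 m.
V = k[(5.19×10⁻⁹)/(1.12) + (-2.75×10⁻⁹)/(0.845) + (-8.50×10⁻⁹)/(0.887) + (-3.66×10⁻⁹)/(1.63)] = -94.0 V.

-94.0 V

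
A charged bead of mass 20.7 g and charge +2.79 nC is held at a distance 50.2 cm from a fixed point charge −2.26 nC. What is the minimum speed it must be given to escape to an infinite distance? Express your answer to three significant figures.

To just escape, total mechanical energy must reach zero at infinity: ½mv²_min + U = 0, so ½mv²_min = −U = |kQq|/r.
|U| = |kQq|/r = (8.99×10⁹ N·m²/C²)(2.26×10⁻⁹)(2.79×10⁻⁹)/(0.502) = 1.13×10⁻⁷ J.
v_min = √(2|U|/m) = √(2·1.13×10⁻⁷/0.0207) = 3.30×10⁻³ m/s.

3.30×10⁻³ m/s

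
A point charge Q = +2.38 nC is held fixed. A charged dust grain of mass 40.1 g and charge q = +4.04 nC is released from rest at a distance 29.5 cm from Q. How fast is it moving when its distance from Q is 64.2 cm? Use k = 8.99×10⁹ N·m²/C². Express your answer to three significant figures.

Only the electrostatic force acts, so mechanical energy is conserved: ½mv² = U₁ − U₂ = kQq(1/r₁ − 1/r₂).
U₁ − U₂ = (8.99×10⁹ N·m²/C²)(2.38×10⁻⁹ C)(4.04×10⁻⁹ C)(1/0.295 − 1/0.642) = 1.58×10⁻⁷ J.
v = √(2·1.58×10⁻⁷/0.0401) = 2.81×10⁻³ m/s.

2.81×10⁻³ m/s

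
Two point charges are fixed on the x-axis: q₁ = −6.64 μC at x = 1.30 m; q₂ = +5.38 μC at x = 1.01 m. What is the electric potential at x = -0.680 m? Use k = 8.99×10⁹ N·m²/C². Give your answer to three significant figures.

-1530 V

Electric potential is a scalar, so the contributions from each charge add algebraically: V = Σ kqᵢ/rᵢ.
Distances from the field point to each charge: r₁ = 1.98 m, r₂ = 1.69 m.
V = k[(-6.64×10⁻⁶)/(1.98) + (5.38×10⁻⁶)/(1.69)] = -1530 V.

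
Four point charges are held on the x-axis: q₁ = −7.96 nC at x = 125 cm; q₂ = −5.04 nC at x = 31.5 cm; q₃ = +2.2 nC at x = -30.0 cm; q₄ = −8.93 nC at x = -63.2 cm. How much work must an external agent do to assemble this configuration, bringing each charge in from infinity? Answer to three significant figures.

3.57×10⁻⁷ J

The assembly work is the sum of pairwise potential energies, U = Σ_{i<j} kqᵢqⱼ/rᵢⱼ.
Pair separations: r₁₂ = 0.935 m, r₁₃ = 1.55 m, r₁₄ = 1.88 m, r₂₃ = 0.615 m, r₂₄ = 0.947 m, r₃₄ = 0.332 m.
Summing all 6 pair terms gives U = 3.57×10⁻⁷ J.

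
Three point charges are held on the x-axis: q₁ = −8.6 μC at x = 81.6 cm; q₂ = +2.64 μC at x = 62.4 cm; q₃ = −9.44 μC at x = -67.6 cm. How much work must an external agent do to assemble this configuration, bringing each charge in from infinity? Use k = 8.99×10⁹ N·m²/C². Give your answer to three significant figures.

-0.746 J

The assembly work is the sum of pairwise potential energies, U = Σ_{i<j} kqᵢqⱼ/rᵢⱼ.
Pair separations: r₁₂ = 0.192 m, r₁₃ = 1.49 m, r₂₃ = 1.30 m.
U = (-1.06) + (0.489) + (-0.172) = -0.746 J.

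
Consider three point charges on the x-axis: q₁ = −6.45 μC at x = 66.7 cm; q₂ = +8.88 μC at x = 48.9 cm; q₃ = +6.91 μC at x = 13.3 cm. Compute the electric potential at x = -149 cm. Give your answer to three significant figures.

5.17×10⁴ V

The total potential is the scalar sum of each charge's contribution, V = Σ kqᵢ/rᵢ.
Distances from the field point to each charge: r₁ = 2.16 m, r₂ = 1.98 m, r₃ = 1.62 m.
V = k[(-6.45×10⁻⁶)/(2.16) + (8.88×10⁻⁶)/(1.98) + (6.91×10⁻⁶)/(1.62)] = 5.17×10⁴ V.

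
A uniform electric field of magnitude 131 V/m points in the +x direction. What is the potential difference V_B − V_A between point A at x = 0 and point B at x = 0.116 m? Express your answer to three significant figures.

-15.2 V

In a uniform field, potential decreases in the direction of E: V_B − V_A = −E·Δx.
V_B − V_A = −(131 V/m)(0.116 m) = -15.2 V.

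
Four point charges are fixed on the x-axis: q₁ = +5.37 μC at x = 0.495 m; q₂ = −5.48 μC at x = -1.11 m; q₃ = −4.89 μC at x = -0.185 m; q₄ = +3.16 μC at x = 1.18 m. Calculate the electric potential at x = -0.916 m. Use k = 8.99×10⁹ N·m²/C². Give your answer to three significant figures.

-2.66×10⁵ V

The total potential is the scalar sum of each charge's contribution, V = Σ kqᵢ/rᵢ.
Distances from the field point to each charge: r₁ = 1.41 m, r₂ = 0.194 m, r₃ = 0.731 m, r₄ = 2.10 m.
V = k[(5.37×10⁻⁶)/(1.41) + (-5.48×10⁻⁶)/(0.194) + (-4.89×10⁻⁶)/(0.731) + (3.16×10⁻⁶)/(2.10)] = -2.66×10⁵ V.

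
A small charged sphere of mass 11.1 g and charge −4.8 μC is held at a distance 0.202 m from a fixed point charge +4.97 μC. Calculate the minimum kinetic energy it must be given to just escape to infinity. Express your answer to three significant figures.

1.06 J

To just escape, total mechanical energy must reach zero at infinity: ½mv²_min + U = 0, so ½mv²_min = −U = |kQq|/r.
|U| = |kQq|/r = (8.99×10⁹ N·m²/C²)(4.97×10⁻⁶)(4.80×10⁻⁶)/(0.202) = 1.06 J.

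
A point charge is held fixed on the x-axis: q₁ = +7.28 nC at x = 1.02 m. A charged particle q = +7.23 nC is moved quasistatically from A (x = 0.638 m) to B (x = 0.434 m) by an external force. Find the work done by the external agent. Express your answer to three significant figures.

For quasistatic motion the external work equals the change in potential energy: W_ext = qΔV = q(V_B − V_A).
At A: distance to the source charge is 0.382 m; V_A = kq₁/r = 171 V.
At B: distance to the source charge is 0.586 m; V_B = kq₁/r = 112 V.
ΔV = V_B − V_A = -59.6 V.
W_ext = qΔV = (7.23×10⁻⁹ C)(-59.6 V) = -4.31×10⁻⁷ J.

-4.31×10⁻⁷ J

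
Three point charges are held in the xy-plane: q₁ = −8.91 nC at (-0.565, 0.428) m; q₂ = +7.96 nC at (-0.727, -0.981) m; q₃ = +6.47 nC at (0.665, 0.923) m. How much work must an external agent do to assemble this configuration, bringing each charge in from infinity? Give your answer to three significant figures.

The assembly work is the sum of pairwise potential energies, U = Σ_{i<j} kqᵢqⱼ/rᵢⱼ.
Pair separations: r₁₂ = 1.42 m, r₁₃ = 1.33 m, r₂₃ = 2.36 m.
U = (-4.50×10⁻⁷) + (-3.91×10⁻⁷) + (1.96×10⁻⁷) = -6.44×10⁻⁷ J.

-6.44×10⁻⁷ J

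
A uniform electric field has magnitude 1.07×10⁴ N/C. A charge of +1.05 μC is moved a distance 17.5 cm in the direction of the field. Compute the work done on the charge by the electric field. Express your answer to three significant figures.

1.97×10⁻³ J

The potential change for a displacement 17.5 cm in the direction of the field is ΔV = −Ed = -1870 V.
W_field = −qΔV = 1.97×10⁻³ J.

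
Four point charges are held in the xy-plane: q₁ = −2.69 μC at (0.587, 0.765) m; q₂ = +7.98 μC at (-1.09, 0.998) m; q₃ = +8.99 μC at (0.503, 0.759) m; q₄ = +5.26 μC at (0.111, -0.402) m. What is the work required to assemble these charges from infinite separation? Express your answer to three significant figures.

The assembly work is the sum of pairwise potential energies, U = Σ_{i<j} kqᵢqⱼ/rᵢⱼ.
Pair separations: r₁₂ = 1.69 m, r₁₃ = 0.0842 m, r₁₄ = 1.26 m, r₂₃ = 1.61 m, r₂₄ = 1.84 m, r₃₄ = 1.23 m.
Summing all 6 pair terms gives U = -1.84 J.

-1.84 J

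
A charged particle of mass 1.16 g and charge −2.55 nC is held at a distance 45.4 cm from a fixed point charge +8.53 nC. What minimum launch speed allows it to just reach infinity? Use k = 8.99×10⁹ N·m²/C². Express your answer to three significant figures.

To just escape, total mechanical energy must reach zero at infinity: ½mv²_min + U = 0, so ½mv²_min = −U = |kQq|/r.
|U| = |kQq|/r = (8.99×10⁹ N·m²/C²)(8.53×10⁻⁹)(2.55×10⁻⁹)/(0.454) = 4.31×10⁻⁷ J.
v_min = √(2|U|/m) = √(2·4.31×10⁻⁷/1.16×10⁻³) = 0.0273 m/s.

0.0273 m/s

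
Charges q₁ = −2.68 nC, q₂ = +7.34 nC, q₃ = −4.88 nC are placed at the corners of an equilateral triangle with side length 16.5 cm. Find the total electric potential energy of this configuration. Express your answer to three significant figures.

The assembly work is the sum of pairwise potential energies, U = Σ_{i<j} kqᵢqⱼ/rᵢⱼ.
All three pair separations equal the side length, 0.165 m.
U = (-1.07×10⁻⁶) + (7.13×10⁻⁷) + (-1.95×10⁻⁶) = -2.31×10⁻⁶ J.

-2.31×10⁻⁶ J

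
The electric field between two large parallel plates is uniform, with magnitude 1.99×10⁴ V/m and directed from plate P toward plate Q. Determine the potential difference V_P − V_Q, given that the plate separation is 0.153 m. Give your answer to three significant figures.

3040 V

In a uniform field, potential decreases in the direction of E: ΔV = −E·d for a displacement d parallel to E.
Going from Q to P is a displacement of 0.153 m opposite to the field, so V_P − V_Q = +Ed = 3040 V.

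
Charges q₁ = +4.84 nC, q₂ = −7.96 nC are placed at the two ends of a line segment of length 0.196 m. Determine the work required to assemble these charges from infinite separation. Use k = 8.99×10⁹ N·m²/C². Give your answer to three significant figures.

-1.77×10⁻⁶ J

The work to assemble the configuration equals its total potential energy, U = Σ kqᵢqⱼ/rᵢⱼ over all pairs.
The separation is r = 0.196 m.
U = (-1.77×10⁻⁶) = -1.77×10⁻⁶ J.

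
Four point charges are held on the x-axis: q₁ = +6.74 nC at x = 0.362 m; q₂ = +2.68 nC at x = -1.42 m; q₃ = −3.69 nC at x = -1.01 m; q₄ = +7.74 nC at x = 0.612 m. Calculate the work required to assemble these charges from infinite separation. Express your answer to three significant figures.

The assembly work is the sum of pairwise potential energies, U = Σ_{i<j} kqᵢqⱼ/rᵢⱼ.
Pair separations: r₁₂ = 1.78 m, r₁₃ = 1.37 m, r₁₄ = 0.250 m, r₂₃ = 0.410 m, r₂₄ = 2.03 m, r₃₄ = 1.62 m.
Summing all 6 pair terms gives U = 1.52×10⁻⁶ J.

1.52×10⁻⁶ J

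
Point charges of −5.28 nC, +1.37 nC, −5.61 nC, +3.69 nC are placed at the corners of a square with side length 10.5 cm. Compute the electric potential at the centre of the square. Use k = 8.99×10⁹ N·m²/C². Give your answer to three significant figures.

Electric potential is a scalar, so the contributions from each charge add algebraically: V = Σ kqᵢ/rᵢ.
The distance from each corner to the centre is a√2/2 = 0.0742 m.
V = k[(-5.28×10⁻⁹)/(0.0742) + (1.37×10⁻⁹)/(0.0742) + (-5.61×10⁻⁹)/(0.0742) + (3.69×10⁻⁹)/(0.0742)] = -706 V.

-706 V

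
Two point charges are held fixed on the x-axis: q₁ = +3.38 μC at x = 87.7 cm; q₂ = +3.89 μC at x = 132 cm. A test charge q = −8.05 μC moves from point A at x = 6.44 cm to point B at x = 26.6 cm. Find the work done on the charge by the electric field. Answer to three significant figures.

0.142 J

The work done by the electric force is W_field = −ΔU = −q(V_B − V_A) = q(V_A − V_B).
At A: distances to the source charges are 0.813 m, 1.26 m; V_A = Σ kqᵢ/rᵢ = 6.52×10⁴ V.
At B: distances to the source charges are 0.611 m, 1.05 m; V_B = Σ kqᵢ/rᵢ = 8.29×10⁴ V.
ΔV = V_B − V_A = 1.77×10⁴ V.
W_field = −qΔV = −(-8.05×10⁻⁶ C)(1.77×10⁴ V) = 0.142 J.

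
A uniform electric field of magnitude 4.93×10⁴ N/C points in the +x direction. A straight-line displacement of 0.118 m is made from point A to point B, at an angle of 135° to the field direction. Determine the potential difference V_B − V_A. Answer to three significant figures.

4110 V

Only the component of displacement along E changes the potential: ΔV = −E·d·cosθ.
ΔV = −(4.93×10⁴ V/m)(0.118 m)cos135° = 4110 V.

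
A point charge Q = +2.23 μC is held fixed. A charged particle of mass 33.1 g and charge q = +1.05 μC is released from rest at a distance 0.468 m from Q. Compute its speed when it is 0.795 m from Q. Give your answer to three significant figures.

Only the electrostatic force acts, so mechanical energy is conserved: ½mv² = U₁ − U₂ = kQq(1/r₁ − 1/r₂).
U₁ − U₂ = (8.99×10⁹ N·m²/C²)(2.23×10⁻⁶ C)(1.05×10⁻⁶ C)(1/0.468 − 1/0.795) = 0.0185 J.
v = √(2·0.0185/0.0331) = 1.06 m/s.

1.06 m/s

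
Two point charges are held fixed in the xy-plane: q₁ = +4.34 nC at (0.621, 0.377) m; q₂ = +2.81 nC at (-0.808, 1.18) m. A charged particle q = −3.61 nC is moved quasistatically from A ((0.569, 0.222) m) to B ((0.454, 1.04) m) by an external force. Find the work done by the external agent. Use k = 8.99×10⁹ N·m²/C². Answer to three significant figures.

6.38×10⁻⁷ J

For quasistatic motion the external work equals the change in potential energy: W_ext = qΔV = q(V_B − V_A).
At A: distances to the source charges are 0.163 m, 1.68 m; V_A = Σ kqᵢ/rᵢ = 254 V.
At B: distances to the source charges are 0.684 m, 1.27 m; V_B = Σ kqᵢ/rᵢ = 77.0 V.
ΔV = V_B − V_A = -177 V.
W_ext = qΔV = (-3.61×10⁻⁹ C)(-177 V) = 6.38×10⁻⁷ J.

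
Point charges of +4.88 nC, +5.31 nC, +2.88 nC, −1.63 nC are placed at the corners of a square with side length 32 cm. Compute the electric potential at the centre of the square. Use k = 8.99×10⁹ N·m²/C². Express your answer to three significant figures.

The total potential is the scalar sum of each charge's contribution, V = Σ kqᵢ/rᵢ.
The distance from each corner to the centre is a√2/2 = 0.226 m.
V = k[(4.88×10⁻⁹)/(0.226) + (5.31×10⁻⁹)/(0.226) + (2.88×10⁻⁹)/(0.226) + (-1.63×10⁻⁹)/(0.226)] = 455 V.

455 V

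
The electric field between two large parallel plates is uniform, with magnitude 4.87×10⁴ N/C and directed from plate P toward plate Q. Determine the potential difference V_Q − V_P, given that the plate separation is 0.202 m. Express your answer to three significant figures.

In a uniform field, potential decreases in the direction of E: ΔV = −E·d for a displacement d parallel to E.
Going from P to Q is a displacement of 0.202 m along the field, so V_Q − V_P = −Ed = -9840 V.

-9840 V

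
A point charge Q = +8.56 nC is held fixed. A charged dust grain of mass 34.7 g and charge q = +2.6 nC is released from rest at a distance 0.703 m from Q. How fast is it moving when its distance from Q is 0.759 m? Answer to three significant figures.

1.10×10⁻³ m/s

Only the electrostatic force acts, so mechanical energy is conserved: ½mv² = U₁ − U₂ = kQq(1/r₁ − 1/r₂).
U₁ − U₂ = (8.99×10⁹ N·m²/C²)(8.56×10⁻⁹ C)(2.60×10⁻⁹ C)(1/0.703 − 1/0.759) = 2.10×10⁻⁸ J.
v = √(2·2.10×10⁻⁸/0.0347) = 1.10×10⁻³ m/s.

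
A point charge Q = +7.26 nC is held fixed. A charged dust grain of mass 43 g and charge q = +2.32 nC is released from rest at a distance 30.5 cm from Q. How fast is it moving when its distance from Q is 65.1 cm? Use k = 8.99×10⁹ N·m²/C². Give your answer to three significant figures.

3.50×10⁻³ m/s

Only the electrostatic force acts, so mechanical energy is conserved: ½mv² = U₁ − U₂ = kQq(1/r₁ − 1/r₂).
U₁ − U₂ = (8.99×10⁹ N·m²/C²)(7.26×10⁻⁹ C)(2.32×10⁻⁹ C)(1/0.305 − 1/0.651) = 2.64×10⁻⁷ J.
v = √(2·2.64×10⁻⁷/0.0430) = 3.50×10⁻³ m/s.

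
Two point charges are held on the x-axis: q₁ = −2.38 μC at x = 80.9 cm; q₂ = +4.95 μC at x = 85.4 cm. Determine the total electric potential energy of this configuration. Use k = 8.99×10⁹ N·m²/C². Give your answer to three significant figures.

-2.35 J

The assembly work is the sum of pairwise potential energies, U = Σ_{i<j} kqᵢqⱼ/rᵢⱼ.
Pair separations: r₁₂ = 0.0450 m.
U = (-2.35) = -2.35 J.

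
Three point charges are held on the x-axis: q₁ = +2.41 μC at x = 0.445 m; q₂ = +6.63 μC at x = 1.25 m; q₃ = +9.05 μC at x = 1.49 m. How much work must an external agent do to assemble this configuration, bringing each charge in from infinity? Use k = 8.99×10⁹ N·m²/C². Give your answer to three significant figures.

The work to assemble the configuration equals its total potential energy, U = Σ kqᵢqⱼ/rᵢⱼ over all pairs.
Pair separations: r₁₂ = 0.805 m, r₁₃ = 1.04 m, r₂₃ = 0.240 m.
U = (0.178) + (0.188) + (2.25) = 2.61 J.

2.61 J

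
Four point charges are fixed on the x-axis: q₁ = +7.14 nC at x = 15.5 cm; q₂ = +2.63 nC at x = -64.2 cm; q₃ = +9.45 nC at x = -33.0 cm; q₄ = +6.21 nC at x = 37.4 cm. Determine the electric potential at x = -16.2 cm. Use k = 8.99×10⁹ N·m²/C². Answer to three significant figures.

862 V

Electric potential is a scalar, so the contributions from each charge add algebraically: V = Σ kqᵢ/rᵢ.
Distances from the field point to each charge: r₁ = 0.317 m, r₂ = 0.480 m, r₃ = 0.168 m, r₄ = 0.536 m.
V = k[(7.14×10⁻⁹)/(0.317) + (2.63×10⁻⁹)/(0.480) + (9.45×10⁻⁹)/(0.168) + (6.21×10⁻⁹)/(0.536)] = 862 V.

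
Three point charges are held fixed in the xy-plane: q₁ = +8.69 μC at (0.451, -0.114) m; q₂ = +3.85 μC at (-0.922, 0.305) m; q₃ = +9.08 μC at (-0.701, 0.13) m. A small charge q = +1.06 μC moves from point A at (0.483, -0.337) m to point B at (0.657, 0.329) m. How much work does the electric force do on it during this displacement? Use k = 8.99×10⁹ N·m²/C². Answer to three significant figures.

The work done by the electric force is W_field = −ΔU = −q(V_B − V_A) = q(V_A − V_B).
At A: distances to the source charges are 0.225 m, 1.54 m, 1.27 m; V_A = Σ kqᵢ/rᵢ = 4.33×10⁵ V.
At B: distances to the source charges are 0.489 m, 1.58 m, 1.37 m; V_B = Σ kqᵢ/rᵢ = 2.41×10⁵ V.
ΔV = V_B − V_A = -1.92×10⁵ V.
W_field = −qΔV = −(1.06×10⁻⁶ C)(-1.92×10⁵ V) = 0.204 J.

0.204 J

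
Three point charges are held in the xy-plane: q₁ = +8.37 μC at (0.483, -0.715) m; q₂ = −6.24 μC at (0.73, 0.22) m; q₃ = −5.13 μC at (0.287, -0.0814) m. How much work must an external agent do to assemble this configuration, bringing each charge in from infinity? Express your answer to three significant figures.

-0.530 J

The assembly work is the sum of pairwise potential energies, U = Σ_{i<j} kqᵢqⱼ/rᵢⱼ.
Pair separations: r₁₂ = 0.967 m, r₁₃ = 0.663 m, r₂₃ = 0.536 m.
U = (-0.486) + (-0.582) + (0.537) = -0.530 J.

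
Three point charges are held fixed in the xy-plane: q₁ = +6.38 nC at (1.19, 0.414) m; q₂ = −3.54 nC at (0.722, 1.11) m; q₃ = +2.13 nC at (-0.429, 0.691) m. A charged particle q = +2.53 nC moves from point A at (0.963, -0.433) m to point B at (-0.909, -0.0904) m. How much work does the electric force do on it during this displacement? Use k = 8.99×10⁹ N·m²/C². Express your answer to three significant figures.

The work done by the electric force is W_field = −ΔU = −q(V_B − V_A) = q(V_A − V_B).
At A: distances to the source charges are 0.877 m, 1.56 m, 1.79 m; V_A = Σ kqᵢ/rᵢ = 55.7 V.
At B: distances to the source charges are 2.16 m, 2.03 m, 0.917 m; V_B = Σ kqᵢ/rᵢ = 31.7 V.
ΔV = V_B − V_A = -24.0 V.
W_field = −qΔV = −(2.53×10⁻⁹ C)(-24.0 V) = 6.07×10⁻⁸ J.

6.07×10⁻⁸ J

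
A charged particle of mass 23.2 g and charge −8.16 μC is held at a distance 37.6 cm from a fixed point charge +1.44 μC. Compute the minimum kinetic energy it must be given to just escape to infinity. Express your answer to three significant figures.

To just escape, total mechanical energy must reach zero at infinity: ½mv²_min + U = 0, so ½mv²_min = −U = |kQq|/r.
|U| = |kQq|/r = (8.99×10⁹ N·m²/C²)(1.44×10⁻⁶)(8.16×10⁻⁶)/(0.376) = 0.281 J.

0.281 J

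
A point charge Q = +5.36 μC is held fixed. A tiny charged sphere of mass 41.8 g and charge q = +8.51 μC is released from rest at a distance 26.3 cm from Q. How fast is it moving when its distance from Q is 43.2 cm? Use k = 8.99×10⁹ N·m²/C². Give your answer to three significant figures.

5.40 m/s

Only the electrostatic force acts, so mechanical energy is conserved: ½mv² = U₁ − U₂ = kQq(1/r₁ − 1/r₂).
U₁ − U₂ = (8.99×10⁹ N·m²/C²)(5.36×10⁻⁶ C)(8.51×10⁻⁶ C)(1/0.263 − 1/0.432) = 0.610 J.
v = √(2·0.610/0.0418) = 5.40 m/s.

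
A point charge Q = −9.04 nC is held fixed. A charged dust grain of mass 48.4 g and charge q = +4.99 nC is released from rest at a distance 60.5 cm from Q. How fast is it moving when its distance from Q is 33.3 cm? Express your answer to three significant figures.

Only the electrostatic force acts, so mechanical energy is conserved: ½mv² = U₁ − U₂ = kQq(1/r₁ − 1/r₂).
U₁ − U₂ = (8.99×10⁹ N·m²/C²)(-9.04×10⁻⁹ C)(4.99×10⁻⁹ C)(1/0.605 − 1/0.333) = 5.48×10⁻⁷ J.
v = √(2·5.48×10⁻⁷/0.0484) = 4.76×10⁻³ m/s.

4.76×10⁻³ m/s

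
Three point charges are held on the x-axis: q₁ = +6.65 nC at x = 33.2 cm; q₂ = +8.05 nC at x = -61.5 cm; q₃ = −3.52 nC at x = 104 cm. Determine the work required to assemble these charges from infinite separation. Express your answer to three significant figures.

The work to assemble the configuration equals its total potential energy, U = Σ kqᵢqⱼ/rᵢⱼ over all pairs.
Pair separations: r₁₂ = 0.947 m, r₁₃ = 0.708 m, r₂₃ = 1.66 m.
U = (5.08×10⁻⁷) + (-2.97×10⁻⁷) + (-1.54×10⁻⁷) = 5.70×10⁻⁸ J.

5.70×10⁻⁸ J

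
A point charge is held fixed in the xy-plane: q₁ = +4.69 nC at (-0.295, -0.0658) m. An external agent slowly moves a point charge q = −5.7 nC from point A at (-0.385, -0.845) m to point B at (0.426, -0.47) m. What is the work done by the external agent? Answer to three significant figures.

1.56×10⁻⁸ J

For quasistatic motion the external work equals the change in potential energy: W_ext = qΔV = q(V_B − V_A).
At A: distance to the source charge is 0.784 m; V_A = kq₁/r = 53.8 V.
At B: distance to the source charge is 0.827 m; V_B = kq₁/r = 51.0 V.
ΔV = V_B − V_A = -2.74 V.
W_ext = qΔV = (-5.70×10⁻⁹ C)(-2.74 V) = 1.56×10⁻⁸ J.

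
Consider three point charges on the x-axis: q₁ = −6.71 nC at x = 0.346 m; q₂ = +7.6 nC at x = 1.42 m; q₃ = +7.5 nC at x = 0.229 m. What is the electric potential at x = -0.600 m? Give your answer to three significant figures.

Electric potential is a scalar, so the contributions from each charge add algebraically: V = Σ kqᵢ/rᵢ.
Distances from the field point to each charge: r₁ = 0.946 m, r₂ = 2.02 m, r₃ = 0.829 m.
V = k[(-6.71×10⁻⁹)/(0.946) + (7.60×10⁻⁹)/(2.02) + (7.50×10⁻⁹)/(0.829)] = 51.4 V.

51.4 V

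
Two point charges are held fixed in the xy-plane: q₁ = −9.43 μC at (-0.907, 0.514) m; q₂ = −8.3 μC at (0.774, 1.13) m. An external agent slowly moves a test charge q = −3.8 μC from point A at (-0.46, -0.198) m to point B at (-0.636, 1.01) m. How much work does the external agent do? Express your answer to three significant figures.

For quasistatic motion the external work equals the change in potential energy: W_ext = qΔV = q(V_B − V_A).
At A: distances to the source charges are 0.841 m, 1.81 m; V_A = Σ kqᵢ/rᵢ = -1.42×10⁵ V.
At B: distances to the source charges are 0.565 m, 1.42 m; V_B = Σ kqᵢ/rᵢ = -2.03×10⁵ V.
ΔV = V_B − V_A = -6.07×10⁴ V.
W_ext = qΔV = (-3.80×10⁻⁶ C)(-6.07×10⁴ V) = 0.231 J.

0.231 J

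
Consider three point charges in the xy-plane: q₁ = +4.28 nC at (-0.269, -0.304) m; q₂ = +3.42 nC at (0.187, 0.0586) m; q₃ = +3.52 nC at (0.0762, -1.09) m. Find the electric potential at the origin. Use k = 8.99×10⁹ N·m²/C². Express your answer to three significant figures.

The total potential is the scalar sum of each charge's contribution, V = Σ kqᵢ/rᵢ.
Distances from the field point to each charge: r₁ = 0.406 m, r₂ = 0.196 m, r₃ = 1.09 m.
V = k[(4.28×10⁻⁹)/(0.406) + (3.42×10⁻⁹)/(0.196) + (3.52×10⁻⁹)/(1.09)] = 281 V.

281 V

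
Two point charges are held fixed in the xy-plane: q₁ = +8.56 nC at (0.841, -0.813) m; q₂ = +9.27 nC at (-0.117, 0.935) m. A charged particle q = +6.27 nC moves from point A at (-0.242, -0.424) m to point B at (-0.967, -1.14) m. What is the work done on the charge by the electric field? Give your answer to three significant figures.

The work done by the electric force is W_field = −ΔU = −q(V_B − V_A) = q(V_A − V_B).
At A: distances to the source charges are 1.15 m, 1.36 m; V_A = Σ kqᵢ/rᵢ = 128 V.
At B: distances to the source charges are 1.84 m, 2.24 m; V_B = Σ kqᵢ/rᵢ = 79.0 V.
ΔV = V_B − V_A = -48.9 V.
W_field = −qΔV = −(6.27×10⁻⁹ C)(-48.9 V) = 3.07×10⁻⁷ J.

3.07×10⁻⁷ J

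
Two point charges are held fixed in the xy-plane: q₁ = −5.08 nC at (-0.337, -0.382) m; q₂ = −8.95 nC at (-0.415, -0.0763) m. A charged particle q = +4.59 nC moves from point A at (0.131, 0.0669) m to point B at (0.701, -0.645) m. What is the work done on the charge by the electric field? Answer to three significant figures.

-4.87×10⁻⁷ J

The work done by the electric force is W_field = −ΔU = −q(V_B − V_A) = q(V_A − V_B).
At A: distances to the source charges are 0.648 m, 0.564 m; V_A = Σ kqᵢ/rᵢ = -213 V.
At B: distances to the source charges are 1.07 m, 1.25 m; V_B = Σ kqᵢ/rᵢ = -107 V.
ΔV = V_B − V_A = 106 V.
W_field = −qΔV = −(4.59×10⁻⁹ C)(106 V) = -4.87×10⁻⁷ J.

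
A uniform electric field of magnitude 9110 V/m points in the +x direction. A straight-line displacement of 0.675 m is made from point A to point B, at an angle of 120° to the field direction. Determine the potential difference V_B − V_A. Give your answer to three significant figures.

3070 V

Only the component of displacement along E changes the potential: ΔV = −E·d·cosθ.
ΔV = −(9110 V/m)(0.675 m)cos120° = 3070 V.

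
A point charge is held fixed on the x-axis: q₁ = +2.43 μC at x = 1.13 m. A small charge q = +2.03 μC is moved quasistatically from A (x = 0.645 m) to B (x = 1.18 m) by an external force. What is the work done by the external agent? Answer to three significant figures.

For quasistatic motion the external work equals the change in potential energy: W_ext = qΔV = q(V_B − V_A).
At A: distance to the source charge is 0.485 m; V_A = kq₁/r = 4.50×10⁴ V.
At B: distance to the source charge is 0.0500 m; V_B = kq₁/r = 4.37×10⁵ V.
ΔV = V_B − V_A = 3.92×10⁵ V.
W_ext = qΔV = (2.03×10⁻⁶ C)(3.92×10⁵ V) = 0.795 J.

0.795 J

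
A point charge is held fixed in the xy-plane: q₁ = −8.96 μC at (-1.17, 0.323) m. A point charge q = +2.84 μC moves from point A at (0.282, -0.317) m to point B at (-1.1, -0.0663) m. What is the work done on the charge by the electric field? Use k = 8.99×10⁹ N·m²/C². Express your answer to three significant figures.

0.434 J

The work done by the electric force is W_field = −ΔU = −q(V_B − V_A) = q(V_A − V_B).
At A: distance to the source charge is 1.59 m; V_A = kq₁/r = -5.08×10⁴ V.
At B: distance to the source charge is 0.396 m; V_B = kq₁/r = -2.04×10⁵ V.
ΔV = V_B − V_A = -1.53×10⁵ V.
W_field = −qΔV = −(2.84×10⁻⁶ C)(-1.53×10⁵ V) = 0.434 J.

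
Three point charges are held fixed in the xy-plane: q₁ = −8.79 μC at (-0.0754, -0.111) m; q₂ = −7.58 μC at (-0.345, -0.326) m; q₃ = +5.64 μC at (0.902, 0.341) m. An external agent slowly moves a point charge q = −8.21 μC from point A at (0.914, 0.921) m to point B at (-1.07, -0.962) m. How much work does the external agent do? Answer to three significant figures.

0.848 J

For quasistatic motion the external work equals the change in potential energy: W_ext = qΔV = q(V_B − V_A).
At A: distances to the source charges are 1.43 m, 1.77 m, 0.580 m; V_A = Σ kqᵢ/rᵢ = -6330 V.
At B: distances to the source charges are 1.31 m, 0.964 m, 2.36 m; V_B = Σ kqᵢ/rᵢ = -1.10×10⁵ V.
ΔV = V_B − V_A = -1.03×10⁵ V.
W_ext = qΔV = (-8.21×10⁻⁶ C)(-1.03×10⁵ V) = 0.848 J.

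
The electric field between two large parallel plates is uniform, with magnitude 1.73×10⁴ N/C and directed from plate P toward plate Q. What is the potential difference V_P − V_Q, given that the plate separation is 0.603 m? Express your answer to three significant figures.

In a uniform field, potential decreases in the direction of E: ΔV = −E·d for a displacement d parallel to E.
Going from Q to P is a displacement of 0.603 m opposite to the field, so V_P − V_Q = +Ed = 1.04×10⁴ V.

1.04×10⁴ V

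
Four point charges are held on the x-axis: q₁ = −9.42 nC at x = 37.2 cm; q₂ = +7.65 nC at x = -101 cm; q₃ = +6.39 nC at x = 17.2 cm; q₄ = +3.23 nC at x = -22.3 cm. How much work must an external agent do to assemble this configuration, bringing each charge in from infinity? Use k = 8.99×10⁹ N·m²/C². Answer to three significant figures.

The work to assemble the configuration equals its total potential energy, U = Σ kqᵢqⱼ/rᵢⱼ over all pairs.
Pair separations: r₁₂ = 1.38 m, r₁₃ = 0.200 m, r₁₄ = 0.595 m, r₂₃ = 1.18 m, r₂₄ = 0.787 m, r₃₄ = 0.395 m.
Summing all 6 pair terms gives U = -2.51×10⁻⁶ J.

-2.51×10⁻⁶ J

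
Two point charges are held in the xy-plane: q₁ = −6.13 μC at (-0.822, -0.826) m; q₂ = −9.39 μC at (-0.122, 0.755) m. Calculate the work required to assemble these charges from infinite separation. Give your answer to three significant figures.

0.299 J

The assembly work is the sum of pairwise potential energies, U = Σ_{i<j} kqᵢqⱼ/rᵢⱼ.
Pair separations: r₁₂ = 1.73 m.
U = (0.299) = 0.299 J.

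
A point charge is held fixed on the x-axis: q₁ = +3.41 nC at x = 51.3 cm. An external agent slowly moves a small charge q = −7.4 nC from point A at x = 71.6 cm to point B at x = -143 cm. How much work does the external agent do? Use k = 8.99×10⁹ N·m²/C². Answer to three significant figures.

For quasistatic motion the external work equals the change in potential energy: W_ext = qΔV = q(V_B − V_A).
At A: distance to the source charge is 0.203 m; V_A = kq₁/r = 151 V.
At B: distance to the source charge is 1.94 m; V_B = kq₁/r = 15.8 V.
ΔV = V_B − V_A = -135 V.
W_ext = qΔV = (-7.40×10⁻⁹ C)(-135 V) = 1.00×10⁻⁶ J.

1.00×10⁻⁶ J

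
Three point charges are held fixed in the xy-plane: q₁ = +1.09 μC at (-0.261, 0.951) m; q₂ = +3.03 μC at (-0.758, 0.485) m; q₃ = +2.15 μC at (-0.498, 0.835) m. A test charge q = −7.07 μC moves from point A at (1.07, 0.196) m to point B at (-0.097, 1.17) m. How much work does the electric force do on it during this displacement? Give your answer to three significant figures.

0.487 J

The work done by the electric force is W_field = −ΔU = −q(V_B − V_A) = q(V_A − V_B).
At A: distances to the source charges are 1.53 m, 1.85 m, 1.69 m; V_A = Σ kqᵢ/rᵢ = 3.25×10⁴ V.
At B: distances to the source charges are 0.274 m, 0.952 m, 0.523 m; V_B = Σ kqᵢ/rᵢ = 1.01×10⁵ V.
ΔV = V_B − V_A = 6.89×10⁴ V.
W_field = −qΔV = −(-7.07×10⁻⁶ C)(6.89×10⁴ V) = 0.487 J.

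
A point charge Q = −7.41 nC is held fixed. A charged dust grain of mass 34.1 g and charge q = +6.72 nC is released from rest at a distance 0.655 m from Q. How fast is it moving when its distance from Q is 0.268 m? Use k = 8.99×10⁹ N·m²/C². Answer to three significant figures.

7.61×10⁻³ m/s

Only the electrostatic force acts, so mechanical energy is conserved: ½mv² = U₁ − U₂ = kQq(1/r₁ − 1/r₂).
U₁ − U₂ = (8.99×10⁹ N·m²/C²)(-7.41×10⁻⁹ C)(6.72×10⁻⁹ C)(1/0.655 − 1/0.268) = 9.87×10⁻⁷ J.
v = √(2·9.87×10⁻⁷/0.0341) = 7.61×10⁻³ m/s.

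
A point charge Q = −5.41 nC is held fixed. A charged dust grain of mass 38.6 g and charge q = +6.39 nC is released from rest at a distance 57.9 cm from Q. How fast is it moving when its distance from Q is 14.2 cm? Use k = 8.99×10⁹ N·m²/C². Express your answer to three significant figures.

Only the electrostatic force acts, so mechanical energy is conserved: ½mv² = U₁ − U₂ = kQq(1/r₁ − 1/r₂).
U₁ − U₂ = (8.99×10⁹ N·m²/C²)(-5.41×10⁻⁹ C)(6.39×10⁻⁹ C)(1/0.579 − 1/0.142) = 1.65×10⁻⁶ J.
v = √(2·1.65×10⁻⁶/0.0386) = 9.25×10⁻³ m/s.

9.25×10⁻³ m/s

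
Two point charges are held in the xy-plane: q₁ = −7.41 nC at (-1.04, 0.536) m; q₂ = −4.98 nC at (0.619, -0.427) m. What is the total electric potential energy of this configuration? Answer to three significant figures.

The work to assemble the configuration equals its total potential energy, U = Σ kqᵢqⱼ/rᵢⱼ over all pairs.
Pair separations: r₁₂ = 1.92 m.
U = (1.73×10⁻⁷) = 1.73×10⁻⁷ J.

1.73×10⁻⁷ J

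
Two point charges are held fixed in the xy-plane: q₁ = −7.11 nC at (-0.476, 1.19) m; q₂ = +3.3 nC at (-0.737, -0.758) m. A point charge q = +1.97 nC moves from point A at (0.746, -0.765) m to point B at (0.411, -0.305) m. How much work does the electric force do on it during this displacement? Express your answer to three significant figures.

9.87×10⁻⁹ J

The work done by the electric force is W_field = −ΔU = −q(V_B − V_A) = q(V_A − V_B).
At A: distances to the source charges are 2.31 m, 1.48 m; V_A = Σ kqᵢ/rᵢ = -7.72 V.
At B: distances to the source charges are 1.74 m, 1.23 m; V_B = Σ kqᵢ/rᵢ = -12.7 V.
ΔV = V_B − V_A = -5.01 V.
W_field = −qΔV = −(1.97×10⁻⁹ C)(-5.01 V) = 9.87×10⁻⁹ J.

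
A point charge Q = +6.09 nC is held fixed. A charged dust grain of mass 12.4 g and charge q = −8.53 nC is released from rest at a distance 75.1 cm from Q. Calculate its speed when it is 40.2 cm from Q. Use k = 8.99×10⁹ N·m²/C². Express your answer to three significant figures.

Only the electrostatic force acts, so mechanical energy is conserved: ½mv² = U₁ − U₂ = kQq(1/r₁ − 1/r₂).
U₁ − U₂ = (8.99×10⁹ N·m²/C²)(6.09×10⁻⁹ C)(-8.53×10⁻⁹ C)(1/0.751 − 1/0.402) = 5.40×10⁻⁷ J.
v = √(2·5.40×10⁻⁷/0.0124) = 9.33×10⁻³ m/s.

9.33×10⁻³ m/s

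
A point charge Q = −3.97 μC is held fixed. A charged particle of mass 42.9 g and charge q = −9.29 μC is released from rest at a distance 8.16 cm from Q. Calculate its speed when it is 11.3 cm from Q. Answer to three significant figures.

Only the electrostatic force acts, so mechanical energy is conserved: ½mv² = U₁ − U₂ = kQq(1/r₁ − 1/r₂).
U₁ − U₂ = (8.99×10⁹ N·m²/C²)(-3.97×10⁻⁶ C)(-9.29×10⁻⁶ C)(1/0.0816 − 1/0.113) = 1.13 J.
v = √(2·1.13/0.0429) = 7.26 m/s.

7.26 m/s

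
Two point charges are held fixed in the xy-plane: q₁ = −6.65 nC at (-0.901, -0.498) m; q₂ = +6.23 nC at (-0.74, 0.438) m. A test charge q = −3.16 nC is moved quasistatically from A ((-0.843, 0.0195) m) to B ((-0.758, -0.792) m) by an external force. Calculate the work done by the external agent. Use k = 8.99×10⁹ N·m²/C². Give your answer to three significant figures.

For quasistatic motion the external work equals the change in potential energy: W_ext = qΔV = q(V_B − V_A).
At A: distances to the source charges are 0.521 m, 0.431 m; V_A = Σ kqᵢ/rᵢ = 15.1 V.
At B: distances to the source charges are 0.327 m, 1.23 m; V_B = Σ kqᵢ/rᵢ = -137 V.
ΔV = V_B − V_A = -152 V.
W_ext = qΔV = (-3.16×10⁻⁹ C)(-152 V) = 4.82×10⁻⁷ J.

4.82×10⁻⁷ J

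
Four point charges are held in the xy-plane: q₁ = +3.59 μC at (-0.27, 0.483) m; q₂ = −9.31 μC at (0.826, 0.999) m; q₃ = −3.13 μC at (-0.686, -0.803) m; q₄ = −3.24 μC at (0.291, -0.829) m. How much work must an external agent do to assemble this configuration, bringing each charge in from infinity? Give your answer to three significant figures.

The assembly work is the sum of pairwise potential energies, U = Σ_{i<j} kqᵢqⱼ/rᵢⱼ.
Pair separations: r₁₂ = 1.21 m, r₁₃ = 1.35 m, r₁₄ = 1.43 m, r₂₃ = 2.35 m, r₂₄ = 1.90 m, r₃₄ = 0.977 m.
Summing all 6 pair terms gives U = -0.0490 J.

-0.0490 J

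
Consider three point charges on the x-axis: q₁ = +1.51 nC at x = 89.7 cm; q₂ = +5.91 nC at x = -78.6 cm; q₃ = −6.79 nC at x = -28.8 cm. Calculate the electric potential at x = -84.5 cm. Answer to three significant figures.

799 V

Electric potential is a scalar, so the contributions from each charge add algebraically: V = Σ kqᵢ/rᵢ.
Distances from the field point to each charge: r₁ = 1.74 m, r₂ = 0.0590 m, r₃ = 0.557 m.
V = k[(1.51×10⁻⁹)/(1.74) + (5.91×10⁻⁹)/(0.0590) + (-6.79×10⁻⁹)/(0.557)] = 799 V.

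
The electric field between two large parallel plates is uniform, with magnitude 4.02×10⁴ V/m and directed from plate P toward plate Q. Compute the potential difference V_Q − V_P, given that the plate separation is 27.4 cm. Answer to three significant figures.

-1.10×10⁴ V

In a uniform field, potential decreases in the direction of E: ΔV = −E·d for a displacement d parallel to E.
Going from P to Q is a displacement of 27.4 cm along the field, so V_Q − V_P = −Ed = -1.10×10⁴ V.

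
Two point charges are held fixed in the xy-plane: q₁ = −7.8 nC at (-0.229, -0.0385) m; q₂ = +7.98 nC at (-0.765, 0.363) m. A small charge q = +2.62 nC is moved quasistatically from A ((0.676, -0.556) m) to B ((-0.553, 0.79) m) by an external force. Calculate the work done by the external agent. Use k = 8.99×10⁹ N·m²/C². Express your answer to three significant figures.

For quasistatic motion the external work equals the change in potential energy: W_ext = qΔV = q(V_B − V_A).
At A: distances to the source charges are 1.04 m, 1.71 m; V_A = Σ kqᵢ/rᵢ = -25.3 V.
At B: distances to the source charges are 0.890 m, 0.477 m; V_B = Σ kqᵢ/rᵢ = 71.7 V.
ΔV = V_B − V_A = 96.9 V.
W_ext = qΔV = (2.62×10⁻⁹ C)(96.9 V) = 2.54×10⁻⁷ J.

2.54×10⁻⁷ J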